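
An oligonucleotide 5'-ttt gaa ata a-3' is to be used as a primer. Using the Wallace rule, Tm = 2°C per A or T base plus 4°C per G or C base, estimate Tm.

22°C

Base counts: T=4, A=5, C=0, G=1
So N_AT = 9 and N_GC = 1.
Tm = 4·1 + 2·9 = 4 + 18 = 22°C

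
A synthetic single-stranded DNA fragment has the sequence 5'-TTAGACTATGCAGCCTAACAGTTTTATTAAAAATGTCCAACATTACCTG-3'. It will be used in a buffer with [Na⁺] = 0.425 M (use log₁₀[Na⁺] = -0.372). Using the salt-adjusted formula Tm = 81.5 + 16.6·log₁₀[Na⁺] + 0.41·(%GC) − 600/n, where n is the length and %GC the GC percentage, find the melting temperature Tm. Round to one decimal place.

Length n = 49. Base counts: G=6, A=17, C=10, T=16
G+C = 16, so %GC = 16/49 × 100 = 32.653%
Salt term: 16.6 × (-0.372) = -6.175
GC term: 0.41 × 32.653 = 13.388; length term: −600/49 = −12.245
Tm = 81.5 + (-6.175) + 13.388 − 12.245 = 76.468 → 76.5°C

76.5°C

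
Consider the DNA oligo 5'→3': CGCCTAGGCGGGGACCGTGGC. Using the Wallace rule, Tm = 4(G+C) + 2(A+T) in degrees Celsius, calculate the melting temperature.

76°C

Counting bases: C=7, T=2, A=2, G=10
A+T = 4, G+C = 17
Tm = 2×4 + 4×17 = 76°C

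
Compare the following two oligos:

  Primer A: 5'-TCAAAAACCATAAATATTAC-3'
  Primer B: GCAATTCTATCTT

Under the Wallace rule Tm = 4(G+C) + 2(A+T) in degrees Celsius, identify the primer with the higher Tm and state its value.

Primer A: A+T=16, G+C=4 → Tm = 2(16)+4(4) = 48°C
Primer B: A+T=9, G+C=4 → Tm = 2(9)+4(4) = 34°C
48°C vs 34°C → primer A is higher.

Primer A, 48°C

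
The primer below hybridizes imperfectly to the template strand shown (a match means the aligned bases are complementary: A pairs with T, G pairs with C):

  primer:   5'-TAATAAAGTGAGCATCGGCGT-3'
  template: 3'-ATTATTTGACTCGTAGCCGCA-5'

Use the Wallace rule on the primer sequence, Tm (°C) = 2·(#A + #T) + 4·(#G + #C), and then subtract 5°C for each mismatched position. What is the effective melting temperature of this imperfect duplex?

55°C

Primer base counts: A=7, T=5, G=6, C=3 → A+T=12, G+C=9
Perfect-match Tm = 2(12) + 4(9) = 24 + 36 = 60°C
Mismatches (positions where the bases are not complementary): 1 (at position 8)
Effective Tm = 60 − 1×5 = 60 − 5 = 55°C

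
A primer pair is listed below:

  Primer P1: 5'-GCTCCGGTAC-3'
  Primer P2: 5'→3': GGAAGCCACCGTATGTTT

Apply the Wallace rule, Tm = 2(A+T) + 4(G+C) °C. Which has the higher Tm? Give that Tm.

Primer P1: A+T=3, G+C=7 → Tm = 2(3)+4(7) = 34°C
Primer P2: A+T=9, G+C=9 → Tm = 2(9)+4(9) = 54°C
34°C vs 54°C → primer P2 is higher.

Primer P2, 54°C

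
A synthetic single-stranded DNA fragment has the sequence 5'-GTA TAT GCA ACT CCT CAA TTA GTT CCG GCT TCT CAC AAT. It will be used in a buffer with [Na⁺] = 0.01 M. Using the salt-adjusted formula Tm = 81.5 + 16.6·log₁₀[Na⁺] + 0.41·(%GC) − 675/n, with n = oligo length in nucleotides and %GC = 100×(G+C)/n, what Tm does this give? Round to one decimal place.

Length n = 39. Counting bases: C=11, T=13, G=5, A=10
G+C = 16, so %GC = 16/39 × 100 = 41.026%
Salt term: 16.6 × (-2) = -33.2
GC term: 0.41 × 41.026 = 16.821; length term: −675/39 = −17.308
Tm = 81.5 + (-33.2) + 16.821 − 17.308 = 47.813 → 47.8°C

47.8°C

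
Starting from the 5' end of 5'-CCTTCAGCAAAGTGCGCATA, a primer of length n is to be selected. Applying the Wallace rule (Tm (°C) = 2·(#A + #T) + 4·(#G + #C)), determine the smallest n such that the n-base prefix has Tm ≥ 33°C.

n = 12

First 11 bases: CCTTCAGCAAA → Tm = 32°C (< 33°C)
First 12 bases: CCTTCAGCAAAG → Tm = 36°C (≥ 33°C)
Since every base adds ≥2°C, Tm only increases with n, so the threshold is first crossed at n = 12.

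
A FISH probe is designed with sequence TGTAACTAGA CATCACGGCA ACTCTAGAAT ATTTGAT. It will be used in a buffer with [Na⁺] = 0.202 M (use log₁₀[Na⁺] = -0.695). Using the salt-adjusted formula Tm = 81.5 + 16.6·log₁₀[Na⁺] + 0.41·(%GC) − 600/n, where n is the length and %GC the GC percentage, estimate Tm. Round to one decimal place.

68.2°C

Length n = 37. Base counts: A=13, C=7, G=6, T=11
G+C = 13, so %GC = 13/37 × 100 = 35.135%
Salt term: 16.6 × (-0.695) = -11.537
GC term: 0.41 × 35.135 = 14.405; length term: −600/37 = −16.216
Tm = 81.5 + (-11.537) + 14.405 − 16.216 = 68.152 → 68.2°C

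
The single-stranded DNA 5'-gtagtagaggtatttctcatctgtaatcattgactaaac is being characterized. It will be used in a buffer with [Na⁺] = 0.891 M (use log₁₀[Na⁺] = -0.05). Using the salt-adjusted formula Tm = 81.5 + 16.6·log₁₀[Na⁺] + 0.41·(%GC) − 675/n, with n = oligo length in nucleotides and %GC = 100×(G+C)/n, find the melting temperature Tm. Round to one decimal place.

Length n = 39. Scanning the sequence gives C=6, G=7, T=14, A=12.
G+C = 13, so %GC = 13/39 × 100 = 33.333%
Salt term: 16.6 × (-0.05) = -0.83
GC term: 0.41 × 33.333 = 13.667; length term: −675/39 = −17.308
Tm = 81.5 + (-0.83) + 13.667 − 17.308 = 77.029 → 77.0°C

77.0°C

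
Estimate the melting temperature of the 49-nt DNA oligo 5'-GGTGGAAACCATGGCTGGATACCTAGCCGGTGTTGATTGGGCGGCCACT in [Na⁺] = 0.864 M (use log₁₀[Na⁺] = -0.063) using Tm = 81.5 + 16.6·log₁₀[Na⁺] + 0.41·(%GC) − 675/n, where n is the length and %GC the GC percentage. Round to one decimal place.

Length n = 49. Base counts: G=18, T=11, C=11, A=9
G+C = 29, so %GC = 29/49 × 100 = 59.184%
Salt term: 16.6 × (-0.063) = -1.046
GC term: 0.41 × 59.184 = 24.265; length term: −675/49 = −13.776
Tm = 81.5 + (-1.046) + 24.265 − 13.776 = 90.943 → 90.9°C

90.9°C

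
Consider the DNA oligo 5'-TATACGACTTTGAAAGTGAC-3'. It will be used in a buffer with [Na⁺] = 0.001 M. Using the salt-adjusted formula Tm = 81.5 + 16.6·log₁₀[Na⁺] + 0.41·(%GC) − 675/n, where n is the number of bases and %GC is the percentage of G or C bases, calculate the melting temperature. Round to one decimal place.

12.3°C

Length n = 20. Base counts: C=3, G=4, A=7, T=6
G+C = 7, so %GC = 7/20 × 100 = 35%
Salt term: 16.6 × (-3) = -49.8
GC term: 0.41 × 35 = 14.35; length term: −675/20 = −33.75
Tm = 81.5 + (-49.8) + 14.35 − 33.75 = 12.3 → 12.3°C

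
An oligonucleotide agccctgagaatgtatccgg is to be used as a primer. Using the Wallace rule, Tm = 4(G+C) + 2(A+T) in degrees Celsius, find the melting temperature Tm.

C=5, A=5, T=4, G=6
AT pairs contribute 9, GC pairs contribute 11.
Tm = 4·11 + 2·9 = 44 + 18 = 62°C

62°C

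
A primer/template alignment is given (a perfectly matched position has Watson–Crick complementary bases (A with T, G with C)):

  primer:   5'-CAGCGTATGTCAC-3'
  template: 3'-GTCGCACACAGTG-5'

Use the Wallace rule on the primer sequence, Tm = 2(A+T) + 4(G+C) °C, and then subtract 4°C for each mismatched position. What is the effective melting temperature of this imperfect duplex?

36°C

Primer base counts: A=3, T=3, G=3, C=4 → A+T=6, G+C=7
Perfect-match Tm = 2(6) + 4(7) = 12 + 28 = 40°C
Mismatches (positions where the bases are not complementary): 1 (at position 7)
Effective Tm = 40 − 1×4 = 40 − 4 = 36°C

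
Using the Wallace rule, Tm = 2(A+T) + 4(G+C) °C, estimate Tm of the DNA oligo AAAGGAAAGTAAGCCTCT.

Scanning the sequence gives C=3, G=4, T=3, A=8.
So N_AT = 11 and N_GC = 7.
Tm = 2(11) + 4(7) = 22 + 28 = 50°C

50°C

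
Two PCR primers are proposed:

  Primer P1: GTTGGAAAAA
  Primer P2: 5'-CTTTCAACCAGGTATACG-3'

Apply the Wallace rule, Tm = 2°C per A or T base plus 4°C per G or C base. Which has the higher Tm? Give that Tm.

Primer P1: A+T=7, G+C=3 → Tm = 2(7)+4(3) = 26°C
Primer P2: A+T=10, G+C=8 → Tm = 2(10)+4(8) = 52°C
26°C vs 52°C → primer P2 is higher.

Primer P2, 52°C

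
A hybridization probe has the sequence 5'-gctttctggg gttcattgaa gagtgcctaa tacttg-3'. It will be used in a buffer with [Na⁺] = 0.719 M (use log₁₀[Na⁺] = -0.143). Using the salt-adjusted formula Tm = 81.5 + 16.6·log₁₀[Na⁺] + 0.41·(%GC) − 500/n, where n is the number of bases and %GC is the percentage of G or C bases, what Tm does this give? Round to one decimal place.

Length n = 36. Counting bases: C=6, G=10, T=13, A=7
G+C = 16, so %GC = 16/36 × 100 = 44.444%
Salt term: 16.6 × (-0.143) = -2.374
GC term: 0.41 × 44.444 = 18.222; length term: −500/36 = −13.889
Tm = 81.5 + (-2.374) + 18.222 − 13.889 = 83.459 → 83.5°C

83.5°C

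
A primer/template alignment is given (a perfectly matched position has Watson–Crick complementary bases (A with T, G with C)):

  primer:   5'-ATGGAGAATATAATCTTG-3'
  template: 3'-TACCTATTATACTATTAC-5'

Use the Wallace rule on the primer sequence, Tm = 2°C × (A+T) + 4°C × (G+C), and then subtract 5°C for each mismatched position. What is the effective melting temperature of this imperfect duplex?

26°C

Primer base counts: A=7, T=6, G=4, C=1 → A+T=13, G+C=5
Perfect-match Tm = 2(13) + 4(5) = 26 + 20 = 46°C
Mismatches (positions where the bases are not complementary): 4 (at positions 6, 12, 15, 16)
Effective Tm = 46 − 4×5 = 46 − 20 = 26°C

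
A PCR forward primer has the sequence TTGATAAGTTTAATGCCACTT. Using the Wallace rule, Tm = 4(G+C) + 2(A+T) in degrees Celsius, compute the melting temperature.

54°C

Scanning the sequence gives A=6, T=9, C=3, G=3.
AT pairs contribute 15, GC pairs contribute 6.
Tm = 2×15 + 4×6 = 54°C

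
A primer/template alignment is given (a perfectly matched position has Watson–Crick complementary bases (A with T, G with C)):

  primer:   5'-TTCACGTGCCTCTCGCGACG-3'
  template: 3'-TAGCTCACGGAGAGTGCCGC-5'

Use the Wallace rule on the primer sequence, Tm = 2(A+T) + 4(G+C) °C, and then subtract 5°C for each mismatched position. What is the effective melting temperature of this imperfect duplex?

41°C

Primer base counts: A=2, T=5, G=5, C=8 → A+T=7, G+C=13
Perfect-match Tm = 2(7) + 4(13) = 14 + 52 = 66°C
Mismatches (positions where the bases are not complementary): 5 (at positions 1, 4, 5, 15, 18)
Effective Tm = 66 − 5×5 = 66 − 25 = 41°C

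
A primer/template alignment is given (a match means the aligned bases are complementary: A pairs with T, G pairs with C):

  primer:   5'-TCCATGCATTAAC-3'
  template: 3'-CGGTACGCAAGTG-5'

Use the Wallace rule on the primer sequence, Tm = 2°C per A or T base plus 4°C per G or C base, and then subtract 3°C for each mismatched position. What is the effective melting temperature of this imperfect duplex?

27°C

Primer base counts: A=4, T=4, G=1, C=4 → A+T=8, G+C=5
Perfect-match Tm = 2(8) + 4(5) = 16 + 20 = 36°C
Mismatches (positions where the bases are not complementary): 3 (at positions 1, 8, 11)
Effective Tm = 36 − 3×3 = 36 − 9 = 27°C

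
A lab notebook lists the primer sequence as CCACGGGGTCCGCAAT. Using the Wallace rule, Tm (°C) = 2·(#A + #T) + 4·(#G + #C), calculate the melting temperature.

Base counts: A=3, G=5, T=2, C=6
So N_AT = 5 and N_GC = 11.
Tm = 2(5) + 4(11) = 10 + 44 = 54°C

54°C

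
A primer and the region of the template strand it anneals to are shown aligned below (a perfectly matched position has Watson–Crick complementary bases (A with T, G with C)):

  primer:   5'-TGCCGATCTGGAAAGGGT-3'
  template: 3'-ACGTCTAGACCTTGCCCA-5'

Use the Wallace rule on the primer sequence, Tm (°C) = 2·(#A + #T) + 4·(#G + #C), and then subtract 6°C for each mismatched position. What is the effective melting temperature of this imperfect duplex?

44°C

Primer base counts: A=4, T=4, G=7, C=3 → A+T=8, G+C=10
Perfect-match Tm = 2(8) + 4(10) = 16 + 40 = 56°C
Mismatches (positions where the bases are not complementary): 2 (at positions 4, 14)
Effective Tm = 56 − 2×6 = 56 − 12 = 44°C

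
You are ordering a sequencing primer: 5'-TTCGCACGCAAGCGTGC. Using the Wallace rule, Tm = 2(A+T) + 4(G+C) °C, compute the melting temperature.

Counting bases: C=6, A=3, G=5, T=3
So N_AT = 6 and N_GC = 11.
Tm = 4·11 + 2·6 = 44 + 12 = 56°C

56°C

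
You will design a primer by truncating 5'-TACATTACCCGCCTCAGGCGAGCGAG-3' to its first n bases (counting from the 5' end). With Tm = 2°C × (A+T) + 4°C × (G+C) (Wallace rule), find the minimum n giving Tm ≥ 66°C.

n = 21

First 20 bases: TACATTACCCGCCTCAGGCG → Tm = 64°C (< 66°C)
First 21 bases: TACATTACCCGCCTCAGGCGA → Tm = 66°C (≥ 66°C)
Each additional base adds 2°C (A/T) or 4°C (G/C), so Tm is non-decreasing in n; n = 21 is the first length to reach 66°C.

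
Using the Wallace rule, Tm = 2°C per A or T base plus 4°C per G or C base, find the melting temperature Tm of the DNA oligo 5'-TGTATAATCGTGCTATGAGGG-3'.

C=2, G=7, A=5, T=7
A+T = 12, G+C = 9
Tm = 4·9 + 2·12 = 36 + 24 = 60°C

60°C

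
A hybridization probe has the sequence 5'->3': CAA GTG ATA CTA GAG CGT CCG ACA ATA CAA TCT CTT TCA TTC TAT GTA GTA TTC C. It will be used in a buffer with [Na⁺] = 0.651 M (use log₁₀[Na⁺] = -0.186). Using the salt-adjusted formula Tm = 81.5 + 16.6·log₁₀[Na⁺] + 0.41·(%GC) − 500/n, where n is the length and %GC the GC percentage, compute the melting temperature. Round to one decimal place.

Length n = 55. T=18, G=8, A=16, C=13
G+C = 21, so %GC = 21/55 × 100 = 38.182%
Salt term: 16.6 × (-0.186) = -3.088
GC term: 0.41 × 38.182 = 15.655; length term: −500/55 = −9.091
Tm = 81.5 + (-3.088) + 15.655 − 9.091 = 84.976 → 85.0°C

85.0°C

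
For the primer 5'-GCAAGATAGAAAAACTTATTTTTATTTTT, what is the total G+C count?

5

Counting bases: C=2, T=13, G=3, A=11
G+C = 3 + 2 = 5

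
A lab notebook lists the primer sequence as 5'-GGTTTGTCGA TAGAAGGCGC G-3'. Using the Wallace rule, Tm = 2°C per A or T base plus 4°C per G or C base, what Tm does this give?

G=9, T=5, A=4, C=3
So N_AT = 9 and N_GC = 12.
Tm = 2(9) + 4(12) = 18 + 48 = 66°C

66°C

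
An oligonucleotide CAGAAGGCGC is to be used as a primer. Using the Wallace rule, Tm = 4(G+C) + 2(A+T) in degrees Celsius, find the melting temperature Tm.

Base counts: T=0, C=3, G=4, A=3
AT pairs contribute 3, GC pairs contribute 7.
Tm = 2(3) + 4(7) = 6 + 28 = 34°C

34°C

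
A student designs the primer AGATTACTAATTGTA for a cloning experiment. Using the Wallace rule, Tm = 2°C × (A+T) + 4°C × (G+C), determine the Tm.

36°C

Counting bases: T=6, C=1, A=6, G=2
AT pairs contribute 12, GC pairs contribute 3.
Tm = 2×12 + 4×3 = 36°C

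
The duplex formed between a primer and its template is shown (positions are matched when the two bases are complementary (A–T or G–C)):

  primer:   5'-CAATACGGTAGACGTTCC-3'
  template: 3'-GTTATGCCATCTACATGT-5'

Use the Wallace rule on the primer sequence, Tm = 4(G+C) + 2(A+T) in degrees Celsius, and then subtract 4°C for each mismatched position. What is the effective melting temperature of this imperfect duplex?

Primer base counts: A=5, T=4, G=4, C=5 → A+T=9, G+C=9
Perfect-match Tm = 2(9) + 4(9) = 18 + 36 = 54°C
Mismatches (positions where the bases are not complementary): 3 (at positions 13, 16, 18)
Effective Tm = 54 − 3×4 = 54 − 12 = 42°C

42°C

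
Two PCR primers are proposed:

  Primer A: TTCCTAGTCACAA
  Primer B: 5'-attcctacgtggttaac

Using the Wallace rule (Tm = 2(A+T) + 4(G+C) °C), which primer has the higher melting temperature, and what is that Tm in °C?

Primer B, 48°C

Primer A: A+T=8, G+C=5 → Tm = 2(8)+4(5) = 36°C
Primer B: A+T=10, G+C=7 → Tm = 2(10)+4(7) = 48°C
36°C vs 48°C → primer B is higher.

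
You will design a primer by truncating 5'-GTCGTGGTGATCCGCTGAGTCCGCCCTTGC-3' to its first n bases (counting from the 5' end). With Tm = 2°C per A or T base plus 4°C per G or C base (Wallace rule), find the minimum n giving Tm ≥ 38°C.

n = 12

First 11 bases: GTCGTGGTGAT → Tm = 34°C (< 38°C)
First 12 bases: GTCGTGGTGATC → Tm = 38°C (≥ 38°C)
Since every base adds ≥2°C, Tm only increases with n, so the threshold is first crossed at n = 12.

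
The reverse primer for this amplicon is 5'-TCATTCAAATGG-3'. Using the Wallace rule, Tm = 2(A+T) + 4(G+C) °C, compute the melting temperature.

32°C

Scanning the sequence gives A=4, G=2, C=2, T=4.
A+T = 8, G+C = 4
Tm = 2×8 + 4×4 = 32°C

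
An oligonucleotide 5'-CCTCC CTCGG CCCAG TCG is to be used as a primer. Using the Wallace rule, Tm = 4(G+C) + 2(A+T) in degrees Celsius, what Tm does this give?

Base counts: A=1, T=3, C=10, G=4
AT pairs contribute 4, GC pairs contribute 14.
Tm = 2×4 + 4×14 = 64°C

64°C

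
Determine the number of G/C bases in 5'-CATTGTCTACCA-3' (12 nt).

Scanning the sequence gives A=3, C=4, T=4, G=1.
Total G or C: 1 + 4 = 5

5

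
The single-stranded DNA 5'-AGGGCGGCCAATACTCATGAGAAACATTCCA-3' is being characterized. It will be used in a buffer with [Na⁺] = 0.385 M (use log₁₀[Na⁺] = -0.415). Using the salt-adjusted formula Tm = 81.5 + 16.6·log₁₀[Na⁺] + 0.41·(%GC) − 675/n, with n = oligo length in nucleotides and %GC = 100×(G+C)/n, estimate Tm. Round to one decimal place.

Length n = 31. Counting bases: C=8, A=11, T=5, G=7
G+C = 15, so %GC = 15/31 × 100 = 48.387%
Salt term: 16.6 × (-0.415) = -6.889
GC term: 0.41 × 48.387 = 19.839; length term: −675/31 = −21.774
Tm = 81.5 + (-6.889) + 19.839 − 21.774 = 72.676 → 72.7°C

72.7°C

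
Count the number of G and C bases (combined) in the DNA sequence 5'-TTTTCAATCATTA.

2

Counting bases: G=0, T=7, A=4, C=2
G+C = 0 + 2 = 2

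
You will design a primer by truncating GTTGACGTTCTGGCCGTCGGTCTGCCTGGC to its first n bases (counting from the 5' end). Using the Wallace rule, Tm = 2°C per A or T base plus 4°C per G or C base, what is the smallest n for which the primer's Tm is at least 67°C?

First 20 bases: GTTGACGTTCTGGCCGTCGG → Tm = 66°C (< 67°C)
First 21 bases: GTTGACGTTCTGGCCGTCGGT → Tm = 68°C (≥ 67°C)
Each additional base adds 2°C (A/T) or 4°C (G/C), so Tm is non-decreasing in n; n = 21 is the first length to reach 67°C.

n = 21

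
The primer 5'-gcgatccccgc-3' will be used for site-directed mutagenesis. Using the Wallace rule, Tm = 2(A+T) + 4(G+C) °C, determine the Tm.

G=3, C=6, A=1, T=1
A+T = 2, G+C = 9
Tm = 2(2) + 4(9) = 4 + 36 = 40°C

40°C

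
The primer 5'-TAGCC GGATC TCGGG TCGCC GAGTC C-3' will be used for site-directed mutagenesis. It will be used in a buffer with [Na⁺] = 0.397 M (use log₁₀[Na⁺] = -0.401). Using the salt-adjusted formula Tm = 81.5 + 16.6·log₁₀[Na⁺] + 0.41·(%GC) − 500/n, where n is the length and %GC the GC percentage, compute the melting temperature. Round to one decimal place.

Length n = 26. Counting bases: C=9, A=3, T=5, G=9
G+C = 18, so %GC = 18/26 × 100 = 69.231%
Salt term: 16.6 × (-0.401) = -6.657
GC term: 0.41 × 69.231 = 28.385; length term: −500/26 = −19.231
Tm = 81.5 + (-6.657) + 28.385 − 19.231 = 83.997 → 84.0°C

84.0°C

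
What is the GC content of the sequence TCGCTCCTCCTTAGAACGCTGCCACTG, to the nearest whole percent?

59%

Base counts: C=11, T=7, A=4, G=5
G+C = 5 + 11 = 16 out of 27 bases
%GC = 16/27 × 100 = 59.26% ≈ 59%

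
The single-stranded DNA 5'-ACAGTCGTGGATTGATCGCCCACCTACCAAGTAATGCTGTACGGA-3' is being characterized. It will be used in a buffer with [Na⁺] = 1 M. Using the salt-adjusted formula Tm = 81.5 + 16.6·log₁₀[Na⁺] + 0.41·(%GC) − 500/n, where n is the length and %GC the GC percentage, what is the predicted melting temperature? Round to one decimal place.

91.3°C

Length n = 45. Counting bases: T=10, A=12, G=11, C=12
G+C = 23, so %GC = 23/45 × 100 = 51.111%
Salt term: 16.6 × (0) = 0
GC term: 0.41 × 51.111 = 20.956; length term: −500/45 = −11.111
Tm = 81.5 + (0) + 20.956 − 11.111 = 91.345 → 91.3°C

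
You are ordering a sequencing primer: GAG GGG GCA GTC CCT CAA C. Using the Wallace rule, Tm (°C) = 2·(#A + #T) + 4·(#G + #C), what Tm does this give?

64°C

G=7, T=2, C=6, A=4
AT pairs contribute 6, GC pairs contribute 13.
Tm = 4·13 + 2·6 = 52 + 12 = 64°C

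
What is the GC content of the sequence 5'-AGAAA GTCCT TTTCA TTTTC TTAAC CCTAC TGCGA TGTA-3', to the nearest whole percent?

Counting bases: A=10, T=15, C=9, G=5
G+C = 5 + 9 = 14 out of 39 bases
%GC = 14/39 × 100 = 35.9% ≈ 36%

36%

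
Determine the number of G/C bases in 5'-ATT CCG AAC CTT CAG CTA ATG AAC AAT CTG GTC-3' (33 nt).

14

Counting bases: T=9, G=5, A=10, C=9
Total G or C: 5 + 9 = 14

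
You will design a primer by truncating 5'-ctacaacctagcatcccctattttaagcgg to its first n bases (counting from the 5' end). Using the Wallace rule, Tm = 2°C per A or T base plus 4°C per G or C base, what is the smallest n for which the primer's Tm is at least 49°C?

First 16 bases: CTACAACCTAGCATCC → Tm = 48°C (< 49°C)
First 17 bases: CTACAACCTAGCATCCC → Tm = 52°C (≥ 49°C)
Since every base adds ≥2°C, Tm only increases with n, so the threshold is first crossed at n = 17.

n = 17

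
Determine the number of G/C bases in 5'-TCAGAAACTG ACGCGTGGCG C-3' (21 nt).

13

Counting bases: G=7, T=3, C=6, A=5
Total G or C: 7 + 6 = 13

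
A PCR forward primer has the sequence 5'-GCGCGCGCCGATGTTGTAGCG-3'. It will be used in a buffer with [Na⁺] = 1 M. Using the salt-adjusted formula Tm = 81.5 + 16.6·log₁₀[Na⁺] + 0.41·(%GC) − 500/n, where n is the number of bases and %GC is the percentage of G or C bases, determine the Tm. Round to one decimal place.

Length n = 21. Base counts: G=9, T=4, A=2, C=6
G+C = 15, so %GC = 15/21 × 100 = 71.429%
Salt term: 16.6 × (0) = 0
GC term: 0.41 × 71.429 = 29.286; length term: −500/21 = −23.81
Tm = 81.5 + (0) + 29.286 − 23.81 = 86.976 → 87.0°C

87.0°C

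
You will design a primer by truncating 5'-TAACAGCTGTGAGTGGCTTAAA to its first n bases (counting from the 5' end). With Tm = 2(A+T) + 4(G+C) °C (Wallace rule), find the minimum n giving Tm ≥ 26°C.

n = 9

First 8 bases: TAACAGCT → Tm = 22°C (< 26°C)
First 9 bases: TAACAGCTG → Tm = 26°C (≥ 26°C)
Each additional base adds 2°C (A/T) or 4°C (G/C), so Tm is non-decreasing in n; n = 9 is the first length to reach 26°C.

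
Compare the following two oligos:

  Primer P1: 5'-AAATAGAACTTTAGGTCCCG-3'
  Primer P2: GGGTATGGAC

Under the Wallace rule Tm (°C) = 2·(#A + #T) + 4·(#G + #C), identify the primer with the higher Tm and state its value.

Primer P1: A+T=12, G+C=8 → Tm = 2(12)+4(8) = 56°C
Primer P2: A+T=4, G+C=6 → Tm = 2(4)+4(6) = 32°C
56°C vs 32°C → primer P1 is higher.

Primer P1, 56°C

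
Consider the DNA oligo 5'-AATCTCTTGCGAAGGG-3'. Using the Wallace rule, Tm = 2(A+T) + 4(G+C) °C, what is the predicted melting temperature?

Base counts: C=3, G=5, A=4, T=4
AT pairs contribute 8, GC pairs contribute 8.
Tm = 4·8 + 2·8 = 32 + 16 = 48°C

48°C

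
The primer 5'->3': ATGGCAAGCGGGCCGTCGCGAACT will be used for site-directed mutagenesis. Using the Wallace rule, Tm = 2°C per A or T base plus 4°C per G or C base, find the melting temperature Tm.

Counting bases: T=3, A=5, G=9, C=7
AT pairs contribute 8, GC pairs contribute 16.
Tm = 4·16 + 2·8 = 64 + 16 = 80°C

80°C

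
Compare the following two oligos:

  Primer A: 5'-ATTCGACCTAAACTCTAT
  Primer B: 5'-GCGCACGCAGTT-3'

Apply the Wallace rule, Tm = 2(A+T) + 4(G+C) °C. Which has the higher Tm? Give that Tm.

Primer A: A+T=12, G+C=6 → Tm = 2(12)+4(6) = 48°C
Primer B: A+T=4, G+C=8 → Tm = 2(4)+4(8) = 40°C
48°C vs 40°C → primer A is higher.

Primer A, 48°C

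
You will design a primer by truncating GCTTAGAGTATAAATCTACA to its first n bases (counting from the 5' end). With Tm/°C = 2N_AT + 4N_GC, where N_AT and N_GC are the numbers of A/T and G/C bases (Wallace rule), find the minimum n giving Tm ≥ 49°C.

First 18 bases: GCTTAGAGTATAAATCTA → Tm = 46°C (< 49°C)
First 19 bases: GCTTAGAGTATAAATCTAC → Tm = 50°C (≥ 49°C)
Since every base adds ≥2°C, Tm only increases with n, so the threshold is first crossed at n = 19.

n = 19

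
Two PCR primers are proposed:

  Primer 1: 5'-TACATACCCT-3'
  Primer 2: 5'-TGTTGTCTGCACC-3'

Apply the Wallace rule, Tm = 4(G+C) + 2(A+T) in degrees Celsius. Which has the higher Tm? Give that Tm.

Primer 1: A+T=6, G+C=4 → Tm = 2(6)+4(4) = 28°C
Primer 2: A+T=6, G+C=7 → Tm = 2(6)+4(7) = 40°C
28°C vs 40°C → primer 2 is higher.

Primer 2, 40°C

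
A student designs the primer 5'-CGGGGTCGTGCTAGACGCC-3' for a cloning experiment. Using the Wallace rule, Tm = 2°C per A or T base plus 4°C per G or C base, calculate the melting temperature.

Scanning the sequence gives T=3, G=8, A=2, C=6.
So N_AT = 5 and N_GC = 14.
Tm = 2×5 + 4×14 = 66°C

66°C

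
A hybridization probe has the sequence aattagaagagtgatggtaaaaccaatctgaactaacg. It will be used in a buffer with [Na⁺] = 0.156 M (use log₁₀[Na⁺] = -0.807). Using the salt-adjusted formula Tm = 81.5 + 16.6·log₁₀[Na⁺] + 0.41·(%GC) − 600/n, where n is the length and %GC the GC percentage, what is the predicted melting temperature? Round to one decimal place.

Length n = 38. Counting bases: G=8, C=5, T=8, A=17
G+C = 13, so %GC = 13/38 × 100 = 34.211%
Salt term: 16.6 × (-0.807) = -13.396
GC term: 0.41 × 34.211 = 14.027; length term: −600/38 = −15.789
Tm = 81.5 + (-13.396) + 14.027 − 15.789 = 66.342 → 66.3°C

66.3°C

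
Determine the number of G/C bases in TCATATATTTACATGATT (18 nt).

C=2, A=6, G=1, T=9
G+C = 1 + 2 = 3

3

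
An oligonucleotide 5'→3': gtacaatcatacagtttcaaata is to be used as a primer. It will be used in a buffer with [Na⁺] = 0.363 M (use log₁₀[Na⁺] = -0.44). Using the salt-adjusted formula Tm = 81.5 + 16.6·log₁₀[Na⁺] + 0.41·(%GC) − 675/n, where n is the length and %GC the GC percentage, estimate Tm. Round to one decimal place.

Length n = 23. Scanning the sequence gives C=4, A=10, G=2, T=7.
G+C = 6, so %GC = 6/23 × 100 = 26.087%
Salt term: 16.6 × (-0.44) = -7.304
GC term: 0.41 × 26.087 = 10.696; length term: −675/23 = −29.348
Tm = 81.5 + (-7.304) + 10.696 − 29.348 = 55.544 → 55.5°C

55.5°C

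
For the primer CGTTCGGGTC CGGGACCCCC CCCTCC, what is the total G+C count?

Counting bases: G=7, A=1, T=4, C=14
Total G or C: 7 + 14 = 21

21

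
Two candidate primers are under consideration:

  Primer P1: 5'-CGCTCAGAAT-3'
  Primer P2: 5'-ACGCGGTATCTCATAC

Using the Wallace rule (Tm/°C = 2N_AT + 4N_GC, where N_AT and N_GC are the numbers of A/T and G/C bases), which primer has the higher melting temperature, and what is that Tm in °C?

Primer P2, 48°C

Primer P1: A+T=5, G+C=5 → Tm = 2(5)+4(5) = 30°C
Primer P2: A+T=8, G+C=8 → Tm = 2(8)+4(8) = 48°C
30°C vs 48°C → primer P2 is higher.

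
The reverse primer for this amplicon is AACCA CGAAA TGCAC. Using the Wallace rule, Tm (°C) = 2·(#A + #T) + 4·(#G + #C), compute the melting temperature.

T=1, A=7, C=5, G=2
AT pairs contribute 8, GC pairs contribute 7.
Tm = 2(8) + 4(7) = 16 + 28 = 44°C

44°C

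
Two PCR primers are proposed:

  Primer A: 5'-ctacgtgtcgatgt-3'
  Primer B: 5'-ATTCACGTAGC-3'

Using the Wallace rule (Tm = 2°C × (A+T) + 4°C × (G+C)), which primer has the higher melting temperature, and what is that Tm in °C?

Primer A, 42°C

Primer A: A+T=7, G+C=7 → Tm = 2(7)+4(7) = 42°C
Primer B: A+T=6, G+C=5 → Tm = 2(6)+4(5) = 32°C
42°C vs 32°C → primer A is higher.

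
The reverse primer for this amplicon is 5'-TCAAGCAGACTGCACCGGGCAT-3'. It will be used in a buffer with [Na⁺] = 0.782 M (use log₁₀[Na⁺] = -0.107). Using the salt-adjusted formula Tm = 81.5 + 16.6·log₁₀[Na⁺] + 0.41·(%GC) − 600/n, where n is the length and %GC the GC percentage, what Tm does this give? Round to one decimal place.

Length n = 22. Counting bases: A=6, C=7, T=3, G=6
G+C = 13, so %GC = 13/22 × 100 = 59.091%
Salt term: 16.6 × (-0.107) = -1.776
GC term: 0.41 × 59.091 = 24.227; length term: −600/22 = −27.273
Tm = 81.5 + (-1.776) + 24.227 − 27.273 = 76.678 → 76.7°C

76.7°C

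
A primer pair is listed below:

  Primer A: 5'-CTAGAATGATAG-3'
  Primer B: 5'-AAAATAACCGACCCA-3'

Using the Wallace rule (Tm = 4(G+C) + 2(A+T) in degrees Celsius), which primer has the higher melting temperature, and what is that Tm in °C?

Primer A: A+T=8, G+C=4 → Tm = 2(8)+4(4) = 32°C
Primer B: A+T=9, G+C=6 → Tm = 2(9)+4(6) = 42°C
32°C vs 42°C → primer B is higher.

Primer B, 42°C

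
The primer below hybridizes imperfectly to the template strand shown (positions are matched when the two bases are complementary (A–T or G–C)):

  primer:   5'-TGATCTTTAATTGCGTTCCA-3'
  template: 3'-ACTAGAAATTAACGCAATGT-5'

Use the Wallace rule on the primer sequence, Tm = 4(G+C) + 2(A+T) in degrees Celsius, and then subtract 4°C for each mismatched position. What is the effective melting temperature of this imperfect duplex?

50°C

Primer base counts: A=4, T=9, G=3, C=4 → A+T=13, G+C=7
Perfect-match Tm = 2(13) + 4(7) = 26 + 28 = 54°C
Mismatches (positions where the bases are not complementary): 1 (at position 18)
Effective Tm = 54 − 1×4 = 54 − 4 = 50°C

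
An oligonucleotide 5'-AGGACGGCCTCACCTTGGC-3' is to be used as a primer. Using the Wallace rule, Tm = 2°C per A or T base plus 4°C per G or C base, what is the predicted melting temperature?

Counting bases: G=6, A=3, C=7, T=3
AT pairs contribute 6, GC pairs contribute 13.
Tm = 2(6) + 4(13) = 12 + 52 = 64°C

64°C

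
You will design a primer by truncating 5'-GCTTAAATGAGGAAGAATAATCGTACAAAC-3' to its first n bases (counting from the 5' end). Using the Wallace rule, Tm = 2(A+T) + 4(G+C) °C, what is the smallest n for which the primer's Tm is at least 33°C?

First 11 bases: GCTTAAATGAG → Tm = 30°C (< 33°C)
First 12 bases: GCTTAAATGAGG → Tm = 34°C (≥ 33°C)
Since every base adds ≥2°C, Tm only increases with n, so the threshold is first crossed at n = 12.

n = 12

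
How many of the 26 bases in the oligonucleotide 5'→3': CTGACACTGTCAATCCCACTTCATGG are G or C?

A=6, C=9, G=4, T=7
G+C = 4 + 9 = 13

13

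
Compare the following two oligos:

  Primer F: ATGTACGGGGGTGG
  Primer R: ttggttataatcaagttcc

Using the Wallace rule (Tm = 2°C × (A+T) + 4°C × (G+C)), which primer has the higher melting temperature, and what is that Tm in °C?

Primer R, 50°C

Primer F: A+T=5, G+C=9 → Tm = 2(5)+4(9) = 46°C
Primer R: A+T=13, G+C=6 → Tm = 2(13)+4(6) = 50°C
46°C vs 50°C → primer R is higher.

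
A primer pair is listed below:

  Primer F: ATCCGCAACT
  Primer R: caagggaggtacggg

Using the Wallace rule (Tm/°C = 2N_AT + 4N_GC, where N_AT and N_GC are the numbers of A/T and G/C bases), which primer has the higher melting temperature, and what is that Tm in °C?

Primer F: A+T=5, G+C=5 → Tm = 2(5)+4(5) = 30°C
Primer R: A+T=5, G+C=10 → Tm = 2(5)+4(10) = 50°C
30°C vs 50°C → primer R is higher.

Primer R, 50°C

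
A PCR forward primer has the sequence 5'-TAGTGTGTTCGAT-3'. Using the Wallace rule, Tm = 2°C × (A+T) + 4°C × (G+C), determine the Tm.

A=2, C=1, G=4, T=6
AT pairs contribute 8, GC pairs contribute 5.
Tm = 2×8 + 4×5 = 36°C

36°C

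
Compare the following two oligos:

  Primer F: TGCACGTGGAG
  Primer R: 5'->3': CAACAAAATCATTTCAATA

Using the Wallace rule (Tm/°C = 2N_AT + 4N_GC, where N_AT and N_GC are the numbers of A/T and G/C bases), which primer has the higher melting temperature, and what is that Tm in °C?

Primer F: A+T=4, G+C=7 → Tm = 2(4)+4(7) = 36°C
Primer R: A+T=15, G+C=4 → Tm = 2(15)+4(4) = 46°C
36°C vs 46°C → primer R is higher.

Primer R, 46°C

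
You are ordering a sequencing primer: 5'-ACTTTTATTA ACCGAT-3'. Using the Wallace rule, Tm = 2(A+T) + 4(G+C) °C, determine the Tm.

C=3, A=5, G=1, T=7
So N_AT = 12 and N_GC = 4.
Tm = 4·4 + 2·12 = 16 + 24 = 40°C

40°C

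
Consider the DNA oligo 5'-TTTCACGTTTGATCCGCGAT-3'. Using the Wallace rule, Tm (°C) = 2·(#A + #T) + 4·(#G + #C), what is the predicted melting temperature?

Base counts: C=5, T=8, A=3, G=4
A+T = 11, G+C = 9
Tm = 2×11 + 4×9 = 58°C

58°C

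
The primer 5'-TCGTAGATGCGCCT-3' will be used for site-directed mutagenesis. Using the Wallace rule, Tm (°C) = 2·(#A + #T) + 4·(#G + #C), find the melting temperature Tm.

44°C

Counting bases: T=4, A=2, G=4, C=4
A+T = 6, G+C = 8
Tm = 2(6) + 4(8) = 12 + 32 = 44°C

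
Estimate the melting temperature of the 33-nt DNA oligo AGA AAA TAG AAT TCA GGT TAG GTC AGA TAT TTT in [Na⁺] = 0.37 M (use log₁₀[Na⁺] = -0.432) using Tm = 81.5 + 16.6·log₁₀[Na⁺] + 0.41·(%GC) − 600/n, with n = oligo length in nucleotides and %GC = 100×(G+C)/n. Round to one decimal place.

Length n = 33. Counting bases: G=7, T=11, A=13, C=2
G+C = 9, so %GC = 9/33 × 100 = 27.273%
Salt term: 16.6 × (-0.432) = -7.171
GC term: 0.41 × 27.273 = 11.182; length term: −600/33 = −18.182
Tm = 81.5 + (-7.171) + 11.182 − 18.182 = 67.329 → 67.3°C

67.3°C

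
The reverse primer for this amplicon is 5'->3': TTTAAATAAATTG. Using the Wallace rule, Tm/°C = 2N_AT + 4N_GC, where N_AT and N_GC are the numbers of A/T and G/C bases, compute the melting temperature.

28°C

G=1, A=6, T=6, C=0
AT pairs contribute 12, GC pairs contribute 1.
Tm = 4·1 + 2·12 = 4 + 24 = 28°C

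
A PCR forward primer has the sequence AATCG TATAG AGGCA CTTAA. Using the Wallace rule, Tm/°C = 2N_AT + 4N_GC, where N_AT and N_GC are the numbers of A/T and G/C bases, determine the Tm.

54°C

G=4, T=5, A=8, C=3
So N_AT = 13 and N_GC = 7.
Tm = 2(13) + 4(7) = 26 + 28 = 54°C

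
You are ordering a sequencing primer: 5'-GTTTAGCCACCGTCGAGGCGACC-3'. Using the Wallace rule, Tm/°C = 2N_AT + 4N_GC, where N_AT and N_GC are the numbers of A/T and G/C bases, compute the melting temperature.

Scanning the sequence gives C=8, G=7, T=4, A=4.
So N_AT = 8 and N_GC = 15.
Tm = 2×8 + 4×15 = 76°C

76°C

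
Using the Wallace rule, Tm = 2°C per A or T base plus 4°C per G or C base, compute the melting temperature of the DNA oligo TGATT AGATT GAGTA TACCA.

C=2, T=7, G=4, A=7
AT pairs contribute 14, GC pairs contribute 6.
Tm = 4·6 + 2·14 = 24 + 28 = 52°C

52°C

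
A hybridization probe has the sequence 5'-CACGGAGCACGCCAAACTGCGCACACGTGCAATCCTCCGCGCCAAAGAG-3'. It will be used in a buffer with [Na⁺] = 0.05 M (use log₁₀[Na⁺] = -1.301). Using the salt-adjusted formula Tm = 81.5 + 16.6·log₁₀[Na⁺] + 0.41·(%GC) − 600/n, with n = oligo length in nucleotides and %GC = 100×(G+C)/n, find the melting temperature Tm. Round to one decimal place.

73.6°C

Length n = 49. Counting bases: C=19, T=4, A=14, G=12
G+C = 31, so %GC = 31/49 × 100 = 63.265%
Salt term: 16.6 × (-1.301) = -21.597
GC term: 0.41 × 63.265 = 25.939; length term: −600/49 = −12.245
Tm = 81.5 + (-21.597) + 25.939 − 12.245 = 73.597 → 73.6°C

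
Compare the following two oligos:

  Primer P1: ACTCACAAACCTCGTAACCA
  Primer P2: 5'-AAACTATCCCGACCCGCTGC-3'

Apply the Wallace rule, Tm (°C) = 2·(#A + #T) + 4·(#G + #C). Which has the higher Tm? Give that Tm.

Primer P2, 64°C

Primer P1: A+T=11, G+C=9 → Tm = 2(11)+4(9) = 58°C
Primer P2: A+T=8, G+C=12 → Tm = 2(8)+4(12) = 64°C
58°C vs 64°C → primer P2 is higher.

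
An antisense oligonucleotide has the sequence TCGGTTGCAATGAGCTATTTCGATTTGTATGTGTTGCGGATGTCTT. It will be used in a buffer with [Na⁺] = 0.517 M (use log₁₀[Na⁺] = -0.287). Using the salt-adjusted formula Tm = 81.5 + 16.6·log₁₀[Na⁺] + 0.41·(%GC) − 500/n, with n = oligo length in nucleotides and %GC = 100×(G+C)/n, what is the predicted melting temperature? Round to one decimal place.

82.8°C

Length n = 46. Scanning the sequence gives A=7, C=6, G=13, T=20.
G+C = 19, so %GC = 19/46 × 100 = 41.304%
Salt term: 16.6 × (-0.287) = -4.764
GC term: 0.41 × 41.304 = 16.935; length term: −500/46 = −10.87
Tm = 81.5 + (-4.764) + 16.935 − 10.87 = 82.801 → 82.8°C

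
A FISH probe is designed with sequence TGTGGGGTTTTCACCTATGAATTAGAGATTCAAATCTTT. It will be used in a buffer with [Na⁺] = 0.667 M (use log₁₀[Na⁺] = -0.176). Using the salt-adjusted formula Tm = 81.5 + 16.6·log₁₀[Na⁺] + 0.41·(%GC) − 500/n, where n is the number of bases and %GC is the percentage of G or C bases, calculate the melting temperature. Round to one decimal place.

Length n = 39. Counting bases: C=5, T=16, A=10, G=8
G+C = 13, so %GC = 13/39 × 100 = 33.333%
Salt term: 16.6 × (-0.176) = -2.922
GC term: 0.41 × 33.333 = 13.667; length term: −500/39 = −12.821
Tm = 81.5 + (-2.922) + 13.667 − 12.821 = 79.424 → 79.4°C

79.4°C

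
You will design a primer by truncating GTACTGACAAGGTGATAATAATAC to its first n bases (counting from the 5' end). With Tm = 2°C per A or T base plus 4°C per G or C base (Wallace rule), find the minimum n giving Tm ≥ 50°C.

First 17 bases: GTACTGACAAGGTGATA → Tm = 48°C (< 50°C)
First 18 bases: GTACTGACAAGGTGATAA → Tm = 50°C (≥ 50°C)
Each additional base adds 2°C (A/T) or 4°C (G/C), so Tm is non-decreasing in n; n = 18 is the first length to reach 50°C.

n = 18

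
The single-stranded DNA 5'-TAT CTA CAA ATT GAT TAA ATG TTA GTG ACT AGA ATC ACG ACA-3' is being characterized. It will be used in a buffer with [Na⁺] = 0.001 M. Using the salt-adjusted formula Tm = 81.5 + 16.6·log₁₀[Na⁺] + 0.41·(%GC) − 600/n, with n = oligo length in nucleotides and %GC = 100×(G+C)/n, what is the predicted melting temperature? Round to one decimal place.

Length n = 42. Base counts: G=6, C=6, A=17, T=13
G+C = 12, so %GC = 12/42 × 100 = 28.571%
Salt term: 16.6 × (-3) = -49.8
GC term: 0.41 × 28.571 = 11.714; length term: −600/42 = −14.286
Tm = 81.5 + (-49.8) + 11.714 − 14.286 = 29.128 → 29.1°C

29.1°C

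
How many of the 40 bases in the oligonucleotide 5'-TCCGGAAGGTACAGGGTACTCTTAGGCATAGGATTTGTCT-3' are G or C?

19

G=12, T=12, C=7, A=9
G+C = 12 + 7 = 19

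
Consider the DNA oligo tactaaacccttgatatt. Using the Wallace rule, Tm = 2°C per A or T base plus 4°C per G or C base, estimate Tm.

Base counts: A=6, T=7, C=4, G=1
AT pairs contribute 13, GC pairs contribute 5.
Tm = 2(13) + 4(5) = 26 + 20 = 46°C

46°C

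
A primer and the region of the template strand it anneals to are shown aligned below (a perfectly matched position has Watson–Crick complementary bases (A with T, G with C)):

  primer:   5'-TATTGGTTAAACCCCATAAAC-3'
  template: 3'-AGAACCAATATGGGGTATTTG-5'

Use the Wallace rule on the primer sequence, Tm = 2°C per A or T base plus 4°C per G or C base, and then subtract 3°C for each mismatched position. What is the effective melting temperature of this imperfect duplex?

Primer base counts: A=8, T=6, G=2, C=5 → A+T=14, G+C=7
Perfect-match Tm = 2(14) + 4(7) = 28 + 28 = 56°C
Mismatches (positions where the bases are not complementary): 2 (at positions 2, 10)
Effective Tm = 56 − 2×3 = 56 − 6 = 50°C

50°C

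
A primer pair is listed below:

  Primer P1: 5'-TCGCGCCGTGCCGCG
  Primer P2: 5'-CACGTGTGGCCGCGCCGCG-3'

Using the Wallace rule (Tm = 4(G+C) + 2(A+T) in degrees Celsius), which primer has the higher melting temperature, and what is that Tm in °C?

Primer P1: A+T=2, G+C=13 → Tm = 2(2)+4(13) = 56°C
Primer P2: A+T=3, G+C=16 → Tm = 2(3)+4(16) = 70°C
56°C vs 70°C → primer P2 is higher.

Primer P2, 70°C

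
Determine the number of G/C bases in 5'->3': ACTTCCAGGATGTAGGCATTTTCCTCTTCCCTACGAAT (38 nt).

17

G=6, A=8, T=13, C=11
G+C = 6 + 11 = 17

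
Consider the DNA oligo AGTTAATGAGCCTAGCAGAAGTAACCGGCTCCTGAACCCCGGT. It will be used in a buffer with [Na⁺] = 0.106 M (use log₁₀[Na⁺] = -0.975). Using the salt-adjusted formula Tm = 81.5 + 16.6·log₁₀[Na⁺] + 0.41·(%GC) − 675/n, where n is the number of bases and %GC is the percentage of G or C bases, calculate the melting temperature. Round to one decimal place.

Length n = 43. Scanning the sequence gives C=12, G=11, A=12, T=8.
G+C = 23, so %GC = 23/43 × 100 = 53.488%
Salt term: 16.6 × (-0.975) = -16.185
GC term: 0.41 × 53.488 = 21.93; length term: −675/43 = −15.698
Tm = 81.5 + (-16.185) + 21.93 − 15.698 = 71.547 → 71.5°C

71.5°C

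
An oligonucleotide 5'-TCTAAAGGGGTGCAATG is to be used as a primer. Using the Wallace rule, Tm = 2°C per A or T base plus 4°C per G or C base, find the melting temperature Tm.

50°C

Scanning the sequence gives T=4, A=5, G=6, C=2.
So N_AT = 9 and N_GC = 8.
Tm = 4·8 + 2·9 = 32 + 18 = 50°C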